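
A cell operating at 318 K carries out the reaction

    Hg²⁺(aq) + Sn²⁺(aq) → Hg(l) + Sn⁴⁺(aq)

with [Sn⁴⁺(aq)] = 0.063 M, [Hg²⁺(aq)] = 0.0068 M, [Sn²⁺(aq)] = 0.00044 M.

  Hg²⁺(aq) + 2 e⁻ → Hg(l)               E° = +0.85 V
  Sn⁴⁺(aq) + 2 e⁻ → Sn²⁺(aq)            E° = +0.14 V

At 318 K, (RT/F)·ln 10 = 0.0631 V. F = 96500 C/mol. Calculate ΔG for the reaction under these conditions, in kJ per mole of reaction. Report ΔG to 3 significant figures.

E°cell = +0.85 − (+0.14) = +0.71 V; the balanced reaction transfers n = 2 electrons.
Q = [Sn⁴⁺(aq)] / ([Hg²⁺(aq)]·[Sn²⁺(aq)]) = 2.11×10^4, so log Q = 4.323 and E = +0.71 − (0.0631/2)(4.323) = +0.5736 V.
ΔG = −nFE = −(2)(96500)(+0.5736) J/mol = −111 kJ/mol.

−111 kJ/mol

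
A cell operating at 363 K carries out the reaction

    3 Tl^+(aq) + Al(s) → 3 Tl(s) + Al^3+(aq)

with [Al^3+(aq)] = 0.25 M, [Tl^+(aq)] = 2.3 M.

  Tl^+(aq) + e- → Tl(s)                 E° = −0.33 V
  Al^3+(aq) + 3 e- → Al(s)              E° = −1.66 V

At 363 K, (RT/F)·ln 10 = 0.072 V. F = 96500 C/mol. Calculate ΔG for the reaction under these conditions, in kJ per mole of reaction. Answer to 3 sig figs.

−397 kJ/mol

E°cell = −0.33 − (−1.66) = +1.33 V; the balanced reaction transfers n = 3 electrons.
Here Q = [Al^3+(aq)] / [Tl^+(aq)]^3 = 0.0205 (log Q = −1.687), giving E = +1.33 − (0.072/3)·(−1.687) = +1.3705 V.
Then ΔG = −nFE = −3 × 96500 × +1.3705 J/mol = −397 kJ/mol.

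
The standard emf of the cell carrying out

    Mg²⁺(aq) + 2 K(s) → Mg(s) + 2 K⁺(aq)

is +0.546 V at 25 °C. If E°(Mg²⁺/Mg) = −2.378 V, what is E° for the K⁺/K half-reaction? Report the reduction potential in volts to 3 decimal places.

In the reaction as written the Mg²⁺/Mg couple is reduced (cathode) and K⁺/K is oxidized (anode), so E°cell = E°(Mg²⁺/Mg) − E°(K⁺/K).
E°(K⁺/K) = E°(cathode) − E°cell = −2.378 − (+0.546) = −2.924 V.

−2.924 V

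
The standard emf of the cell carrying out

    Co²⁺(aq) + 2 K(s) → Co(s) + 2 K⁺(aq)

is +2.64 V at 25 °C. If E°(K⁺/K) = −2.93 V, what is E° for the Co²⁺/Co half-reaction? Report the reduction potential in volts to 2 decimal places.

−0.29 V

In the reaction as written the Co²⁺/Co couple is reduced (cathode) and K⁺/K is oxidized (anode), so E°cell = E°(Co²⁺/Co) − E°(K⁺/K).
E°(Co²⁺/Co) = E°cell + E°(anode) = +2.64 + (−2.93) = −0.29 V.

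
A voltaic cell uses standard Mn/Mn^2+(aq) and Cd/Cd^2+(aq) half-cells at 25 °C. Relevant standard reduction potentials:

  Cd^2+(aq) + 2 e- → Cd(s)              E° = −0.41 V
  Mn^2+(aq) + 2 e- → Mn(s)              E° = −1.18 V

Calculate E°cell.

+0.77 V

Of the two couples in this cell, the one with the more positive reduction potential is reduced at the cathode: here that is Cd²⁺/Cd (−0.41 V); Mn²⁺/Mn (−1.18 V) is the anode.
E°cell = E°(cathode) − E°(anode) = −0.41 − (−1.18) = +0.77 V.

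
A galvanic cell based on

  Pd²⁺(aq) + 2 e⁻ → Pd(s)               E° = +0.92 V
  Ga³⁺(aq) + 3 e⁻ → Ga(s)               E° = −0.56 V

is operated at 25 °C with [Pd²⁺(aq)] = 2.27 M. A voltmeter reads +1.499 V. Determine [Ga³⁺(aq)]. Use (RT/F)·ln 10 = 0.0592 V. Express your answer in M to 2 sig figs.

0.37 M

The Pd²⁺/Pd couple has the larger reduction potential, so it is the cathode: E°cell = +0.92 − (−0.56) = +1.48 V and n = 6.
From the Nernst equation, log Q = n(E° − E)/0.0592 = 6·(+1.48 − (+1.499))/0.0592 = −1.926.
The balanced reaction is 3 Pd²⁺(aq) + 2 Ga(s) → 3 Pd(s) + 2 Ga³⁺(aq), so Q = [Ga³⁺(aq)]^2 / [Pd²⁺(aq)]^3.
Isolating [Ga³⁺(aq)] in Q = 10^{−1.926} yields log [Ga³⁺(aq)] = −0.429, i.e. 0.37 M.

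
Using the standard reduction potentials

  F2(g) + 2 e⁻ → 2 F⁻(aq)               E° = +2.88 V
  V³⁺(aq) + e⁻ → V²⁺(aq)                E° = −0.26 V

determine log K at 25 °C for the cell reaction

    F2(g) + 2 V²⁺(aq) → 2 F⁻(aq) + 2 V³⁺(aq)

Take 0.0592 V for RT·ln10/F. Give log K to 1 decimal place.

The F₂/F⁻ couple is reduced (cathode); E°cell = +2.88 − (−0.26) = +3.14 V with n = 2.
At equilibrium E = 0, so log K = nE°cell / 0.0592 = (2)(+3.14) / 0.0592 = 106.1.

log K = 106.1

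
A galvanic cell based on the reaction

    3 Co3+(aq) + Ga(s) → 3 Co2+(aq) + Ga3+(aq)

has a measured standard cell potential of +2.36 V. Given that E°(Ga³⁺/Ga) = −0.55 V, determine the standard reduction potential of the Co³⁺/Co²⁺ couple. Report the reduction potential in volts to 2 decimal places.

In the reaction as written the Co³⁺/Co²⁺ couple is reduced (cathode) and Ga³⁺/Ga is oxidized (anode), so E°cell = E°(Co³⁺/Co²⁺) − E°(Ga³⁺/Ga).
E°(Co³⁺/Co²⁺) = E°cell + E°(anode) = +2.36 + (−0.55) = +1.81 V.

+1.81 V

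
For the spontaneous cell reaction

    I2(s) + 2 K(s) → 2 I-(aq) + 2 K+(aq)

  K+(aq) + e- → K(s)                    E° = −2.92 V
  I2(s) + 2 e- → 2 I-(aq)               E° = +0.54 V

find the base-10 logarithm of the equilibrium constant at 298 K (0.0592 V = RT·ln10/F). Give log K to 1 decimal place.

log K = 116.9

The I₂/I⁻ couple is reduced (cathode); E°cell = +0.54 − (−2.92) = +3.46 V with n = 2.
At equilibrium E = 0, so log K = nE°cell / 0.0592 = (2)(+3.46) / 0.0592 = 116.9.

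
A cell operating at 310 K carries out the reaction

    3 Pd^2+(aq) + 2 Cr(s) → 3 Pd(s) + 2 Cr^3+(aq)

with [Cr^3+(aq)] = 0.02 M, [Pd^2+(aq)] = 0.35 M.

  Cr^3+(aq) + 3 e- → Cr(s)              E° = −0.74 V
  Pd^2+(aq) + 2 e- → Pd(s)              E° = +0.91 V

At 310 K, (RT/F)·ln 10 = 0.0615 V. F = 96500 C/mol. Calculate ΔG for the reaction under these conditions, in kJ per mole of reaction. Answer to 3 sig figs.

With Pd²⁺/Pd reduced at the cathode, E°cell = +0.91 − (−0.74) = +1.65 V and n = 6.
Here Q = [Cr^3+(aq)]^2 / [Pd^2+(aq)]^3 = 0.00933 (log Q = −2.030), giving E = +1.65 − (0.0615/6)·(−2.030) = +1.6708 V.
Finally ΔG = −nFE = −(6)(96500 C/mol)(+1.6708 V) = −967 kJ/mol.

−967 kJ/mol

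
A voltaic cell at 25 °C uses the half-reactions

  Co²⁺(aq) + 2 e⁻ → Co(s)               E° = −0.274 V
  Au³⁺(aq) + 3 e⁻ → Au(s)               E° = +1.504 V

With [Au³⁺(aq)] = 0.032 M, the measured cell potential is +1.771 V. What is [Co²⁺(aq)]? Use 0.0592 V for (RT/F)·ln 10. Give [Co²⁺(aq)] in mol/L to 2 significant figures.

0.17 M

Au³⁺/Au is the cathode (higher E°); E°cell = +1.504 − (−0.274) = +1.778 V with n = 6.
From the Nernst equation, log Q = n(E° − E)/0.0592 = 6·(+1.778 − (+1.771))/0.0592 = 0.709.
Balancing electrons gives 2 Au³⁺(aq) + 3 Co(s) → 2 Au(s) + 3 Co²⁺(aq); thus Q = [Co²⁺(aq)]^3 / [Au³⁺(aq)]^2.
Isolating [Co²⁺(aq)] in Q = 10^{0.709} yields log [Co²⁺(aq)] = −0.760, i.e. 0.17 M.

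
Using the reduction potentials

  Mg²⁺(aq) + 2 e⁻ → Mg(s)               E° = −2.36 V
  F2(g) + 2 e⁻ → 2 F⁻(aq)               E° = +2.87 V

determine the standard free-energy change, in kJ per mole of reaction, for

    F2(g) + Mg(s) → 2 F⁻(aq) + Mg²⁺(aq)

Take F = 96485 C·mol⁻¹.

In the reaction as written F2(g) is reduced, so the F₂/F⁻ couple is the cathode and Mg²⁺/Mg is the anode.
E°cell = +2.87 − (−2.36) = +5.23 V; balancing electrons gives n = 2.
ΔG° = −nFE°cell = −(2)(96485)(+5.23) J/mol = −1009 kJ/mol.

−1009 kJ/mol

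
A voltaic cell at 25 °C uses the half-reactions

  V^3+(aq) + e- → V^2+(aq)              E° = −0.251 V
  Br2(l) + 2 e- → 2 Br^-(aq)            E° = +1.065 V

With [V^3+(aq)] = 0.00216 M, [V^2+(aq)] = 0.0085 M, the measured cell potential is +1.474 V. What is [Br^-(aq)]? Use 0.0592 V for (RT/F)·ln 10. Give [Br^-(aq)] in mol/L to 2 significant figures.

With Br₂/Br⁻ at the cathode and V³⁺/V²⁺ at the anode, E°cell = +1.065 − (−0.251) = +1.316 V (n = 2).
From the Nernst equation, log Q = n(E° − E)/0.0592 = 2·(+1.316 − (+1.474))/0.0592 = −5.338.
For Br2(l) + 2 V^2+(aq) → 2 Br^-(aq) + 2 V^3+(aq), the reaction quotient is Q = ([Br^-(aq)]^2·[V^3+(aq)]^2) / [V^2+(aq)]^2.
Solving for the unknown gives log [Br^-(aq)] = −2.074, so [Br^-(aq)] ≈ 0.0084 M.

0.0084 M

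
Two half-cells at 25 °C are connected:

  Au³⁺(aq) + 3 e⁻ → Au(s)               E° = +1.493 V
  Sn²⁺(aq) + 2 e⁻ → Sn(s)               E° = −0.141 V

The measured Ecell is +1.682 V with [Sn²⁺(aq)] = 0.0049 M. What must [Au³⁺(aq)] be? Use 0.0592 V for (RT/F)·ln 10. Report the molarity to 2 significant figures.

0.093 M

With Au³⁺/Au at the cathode and Sn²⁺/Sn at the anode, E°cell = +1.493 − (−0.141) = +1.634 V (n = 6).
Rearranging E = E° − (0.0592/n)·log Q gives log Q = 6(+1.634 − (+1.682))/0.0592 = −4.865.
The balanced reaction is 2 Au³⁺(aq) + 3 Sn(s) → 2 Au(s) + 3 Sn²⁺(aq), so Q = [Sn²⁺(aq)]^3 / [Au³⁺(aq)]^2.
Solving for the unknown gives log [Au³⁺(aq)] = −1.032, so [Au³⁺(aq)] ≈ 0.093 M.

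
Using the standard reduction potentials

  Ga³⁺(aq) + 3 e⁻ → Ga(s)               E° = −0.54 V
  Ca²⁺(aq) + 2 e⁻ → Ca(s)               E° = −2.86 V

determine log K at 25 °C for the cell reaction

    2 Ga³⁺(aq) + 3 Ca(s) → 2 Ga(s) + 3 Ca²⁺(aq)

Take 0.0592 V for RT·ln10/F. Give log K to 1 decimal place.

log K = 235.1

The Ga³⁺/Ga couple is reduced (cathode); E°cell = −0.54 − (−2.86) = +2.32 V with n = 6.
At equilibrium E = 0, so log K = nE°cell / 0.0592 = (6)(+2.32) / 0.0592 = 235.1.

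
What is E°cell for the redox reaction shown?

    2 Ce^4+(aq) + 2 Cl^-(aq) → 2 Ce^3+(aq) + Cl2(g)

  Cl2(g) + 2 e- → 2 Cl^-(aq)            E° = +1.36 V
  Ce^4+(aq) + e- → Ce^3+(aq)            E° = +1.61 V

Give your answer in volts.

+0.25 V

Ce^4+(aq) gains electrons, so the Ce⁴⁺/Ce³⁺ couple is the cathode; the Cl₂/Cl⁻ couple is the anode.
E°cell = E°(cathode) − E°(anode) = +1.61 − (+1.36) = +0.25 V.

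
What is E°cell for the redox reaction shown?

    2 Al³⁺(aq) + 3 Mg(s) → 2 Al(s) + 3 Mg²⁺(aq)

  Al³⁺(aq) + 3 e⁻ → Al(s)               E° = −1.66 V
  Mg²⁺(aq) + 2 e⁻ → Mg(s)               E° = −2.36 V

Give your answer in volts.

In the reaction as written, Al³⁺(aq) is reduced (cathode) and Mg²⁺(aq) is produced by oxidation at the anode.
E°cell = E°(cathode) − E°(anode) = −1.66 − (−2.36) = +0.70 V.

+0.70 V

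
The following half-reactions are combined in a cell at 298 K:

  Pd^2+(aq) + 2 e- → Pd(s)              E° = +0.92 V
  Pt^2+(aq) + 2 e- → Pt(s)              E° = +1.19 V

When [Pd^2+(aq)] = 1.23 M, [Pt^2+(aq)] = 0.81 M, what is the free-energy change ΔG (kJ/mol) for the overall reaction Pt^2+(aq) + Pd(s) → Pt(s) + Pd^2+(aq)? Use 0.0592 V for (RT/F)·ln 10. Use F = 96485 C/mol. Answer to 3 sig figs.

−51.1 kJ/mol

E°cell = +1.19 − (+0.92) = +0.27 V; the balanced reaction transfers n = 2 electrons.
Here Q = [Pd^2+(aq)] / [Pt^2+(aq)] = 1.52 (log Q = 0.181), giving E = +0.27 − (0.0592/2)·(0.181) = +0.2646 V.
Then ΔG = −nFE = −2 × 96485 × +0.2646 J/mol = −51.1 kJ/mol.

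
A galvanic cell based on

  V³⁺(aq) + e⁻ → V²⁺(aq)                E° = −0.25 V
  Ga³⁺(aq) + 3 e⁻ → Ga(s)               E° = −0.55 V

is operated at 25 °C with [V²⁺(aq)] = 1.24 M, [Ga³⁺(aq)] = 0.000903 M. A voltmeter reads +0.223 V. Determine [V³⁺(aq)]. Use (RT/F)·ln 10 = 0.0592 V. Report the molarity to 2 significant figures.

0.0060 M

The V³⁺/V²⁺ couple has the larger reduction potential, so it is the cathode: E°cell = −0.25 − (−0.55) = +0.30 V and n = 3.
Rearranging E = E° − (0.0592/n)·log Q gives log Q = 3(+0.30 − (+0.223))/0.0592 = 3.902.
For 3 V³⁺(aq) + Ga(s) → 3 V²⁺(aq) + Ga³⁺(aq), the reaction quotient is Q = ([V²⁺(aq)]^3·[Ga³⁺(aq)]) / [V³⁺(aq)]^3.
Isolating [V³⁺(aq)] in Q = 10^{3.902} yields log [V³⁺(aq)] = −2.222, i.e. 0.0060 M.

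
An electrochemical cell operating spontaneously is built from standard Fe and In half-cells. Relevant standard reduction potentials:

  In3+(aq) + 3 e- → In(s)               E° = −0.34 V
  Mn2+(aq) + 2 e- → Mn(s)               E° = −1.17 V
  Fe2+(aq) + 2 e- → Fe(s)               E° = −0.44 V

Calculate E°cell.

+0.10 V

Of the two couples in this cell, the one with the more positive reduction potential is reduced at the cathode: here that is In³⁺/In (−0.34 V); Fe²⁺/Fe (−0.44 V) is the anode.
E°cell = E°(cathode) − E°(anode) = −0.34 − (−0.44) = +0.10 V.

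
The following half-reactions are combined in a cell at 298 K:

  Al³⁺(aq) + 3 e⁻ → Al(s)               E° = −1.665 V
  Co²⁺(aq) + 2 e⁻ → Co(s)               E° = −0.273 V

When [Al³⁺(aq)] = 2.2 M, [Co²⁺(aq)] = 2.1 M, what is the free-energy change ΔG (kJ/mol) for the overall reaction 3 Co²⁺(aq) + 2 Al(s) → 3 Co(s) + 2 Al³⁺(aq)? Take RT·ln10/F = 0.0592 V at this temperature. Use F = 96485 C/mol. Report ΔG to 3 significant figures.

With Co²⁺/Co reduced at the cathode, E°cell = −0.273 − (−1.665) = +1.392 V and n = 6.
Q = [Al³⁺(aq)]^2 / [Co²⁺(aq)]^3 = 0.523, so log Q = −0.282 and E = +1.392 − (0.0592/6)(−0.282) = +1.3948 V.
Finally ΔG = −nFE = −(6)(96485 C/mol)(+1.3948 V) = −807 kJ/mol.

−807 kJ/mol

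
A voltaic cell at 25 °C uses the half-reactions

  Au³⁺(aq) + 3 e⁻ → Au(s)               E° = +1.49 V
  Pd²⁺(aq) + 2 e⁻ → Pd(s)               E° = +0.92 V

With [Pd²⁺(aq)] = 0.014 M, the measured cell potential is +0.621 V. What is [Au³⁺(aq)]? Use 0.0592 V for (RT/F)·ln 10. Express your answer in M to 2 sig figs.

Au³⁺/Au is the cathode (higher E°); E°cell = +1.49 − (+0.92) = +0.57 V with n = 6.
Since E = E° − (0.0592/n)·log Q, log Q = n(E° − E)/0.0592 = −5.169.
For 2 Au³⁺(aq) + 3 Pd(s) → 2 Au(s) + 3 Pd²⁺(aq), the reaction quotient is Q = [Pd²⁺(aq)]^3 / [Au³⁺(aq)]^2.
Substituting the known concentrations and solving, log [Au³⁺(aq)] = −0.196 and [Au³⁺(aq)] = 0.64 M.

0.64 M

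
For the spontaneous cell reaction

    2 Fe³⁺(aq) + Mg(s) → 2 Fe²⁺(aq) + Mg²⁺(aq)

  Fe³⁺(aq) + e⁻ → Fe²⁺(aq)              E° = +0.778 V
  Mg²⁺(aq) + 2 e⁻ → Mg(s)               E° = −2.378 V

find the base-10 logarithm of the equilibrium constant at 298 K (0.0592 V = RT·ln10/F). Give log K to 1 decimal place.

The Fe³⁺/Fe²⁺ couple is reduced (cathode); E°cell = +0.778 − (−2.378) = +3.156 V with n = 2.
At equilibrium E = 0, so log K = nE°cell / 0.0592 = (2)(+3.156) / 0.0592 = 106.6.

log K = 106.6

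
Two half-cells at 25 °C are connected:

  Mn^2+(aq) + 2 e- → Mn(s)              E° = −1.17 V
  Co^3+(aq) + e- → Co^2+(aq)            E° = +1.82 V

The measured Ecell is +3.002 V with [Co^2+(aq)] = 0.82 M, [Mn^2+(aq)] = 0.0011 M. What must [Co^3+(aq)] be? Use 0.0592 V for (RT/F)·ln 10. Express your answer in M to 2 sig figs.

The Co³⁺/Co²⁺ couple has the larger reduction potential, so it is the cathode: E°cell = +1.82 − (−1.17) = +2.99 V and n = 2.
Since E = E° − (0.0592/n)·log Q, log Q = n(E° − E)/0.0592 = −0.405.
The balanced reaction is 2 Co^3+(aq) + Mn(s) → 2 Co^2+(aq) + Mn^2+(aq), so Q = ([Co^2+(aq)]^2·[Mn^2+(aq)]) / [Co^3+(aq)]^2.
Substituting the known concentrations and solving, log [Co^3+(aq)] = −1.363 and [Co^3+(aq)] = 0.043 M.

0.043 M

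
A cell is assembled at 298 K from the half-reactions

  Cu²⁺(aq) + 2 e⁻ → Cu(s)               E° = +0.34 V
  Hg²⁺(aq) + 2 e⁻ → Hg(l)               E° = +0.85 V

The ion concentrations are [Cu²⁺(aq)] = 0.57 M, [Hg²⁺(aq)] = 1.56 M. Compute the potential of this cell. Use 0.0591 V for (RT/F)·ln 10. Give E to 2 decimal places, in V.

Hg²⁺/Hg is reduced (cathode, E° = +0.85 V) and Cu²⁺/Cu is oxidized (anode).
E°cell = +0.85 − (+0.34) = +0.51 V, with n = 2 electrons transferred.
The balanced reaction is Hg²⁺(aq) + Cu(s) → Hg(l) + Cu²⁺(aq), so Q = [Cu²⁺(aq)] / [Hg²⁺(aq)] = 0.365 and log Q = −0.437.
By the Nernst equation, E = +0.51 − (0.0591/2)·(−0.437) = +0.52 V.

+0.52 V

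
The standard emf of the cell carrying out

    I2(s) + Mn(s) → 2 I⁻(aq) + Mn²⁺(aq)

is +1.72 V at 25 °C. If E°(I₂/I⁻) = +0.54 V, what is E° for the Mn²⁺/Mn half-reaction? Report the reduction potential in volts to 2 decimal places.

−1.18 V

In the reaction as written the I₂/I⁻ couple is reduced (cathode) and Mn²⁺/Mn is oxidized (anode), so E°cell = E°(I₂/I⁻) − E°(Mn²⁺/Mn).
E°(Mn²⁺/Mn) = E°(cathode) − E°cell = +0.54 − (+1.72) = −1.18 V.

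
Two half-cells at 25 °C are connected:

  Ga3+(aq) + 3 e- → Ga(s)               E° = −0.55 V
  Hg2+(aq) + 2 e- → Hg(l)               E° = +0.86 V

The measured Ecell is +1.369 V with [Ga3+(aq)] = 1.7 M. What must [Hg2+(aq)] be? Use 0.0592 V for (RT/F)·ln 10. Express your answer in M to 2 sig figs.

0.059 M

With Hg²⁺/Hg at the cathode and Ga³⁺/Ga at the anode, E°cell = +0.86 − (−0.55) = +1.41 V (n = 6).
Rearranging E = E° − (0.0592/n)·log Q gives log Q = 6(+1.41 − (+1.369))/0.0592 = 4.155.
The balanced reaction is 3 Hg2+(aq) + 2 Ga(s) → 3 Hg(l) + 2 Ga3+(aq), so Q = [Ga3+(aq)]^2 / [Hg2+(aq)]^3.
Solving for the unknown gives log [Hg2+(aq)] = −1.231, so [Hg2+(aq)] ≈ 0.059 M.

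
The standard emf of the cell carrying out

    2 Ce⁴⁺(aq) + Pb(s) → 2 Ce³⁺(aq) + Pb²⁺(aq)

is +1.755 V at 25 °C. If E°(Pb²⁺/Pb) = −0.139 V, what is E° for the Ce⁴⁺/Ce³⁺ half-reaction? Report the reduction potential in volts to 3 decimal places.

In the reaction as written the Ce⁴⁺/Ce³⁺ couple is reduced (cathode) and Pb²⁺/Pb is oxidized (anode), so E°cell = E°(Ce⁴⁺/Ce³⁺) − E°(Pb²⁺/Pb).
E°(Ce⁴⁺/Ce³⁺) = E°cell + E°(anode) = +1.755 + (−0.139) = +1.616 V.

+1.616 V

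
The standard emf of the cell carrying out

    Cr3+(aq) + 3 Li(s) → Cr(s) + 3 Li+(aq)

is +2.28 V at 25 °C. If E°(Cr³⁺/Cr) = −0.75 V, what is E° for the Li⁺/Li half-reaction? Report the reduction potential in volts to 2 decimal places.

In the reaction as written the Cr³⁺/Cr couple is reduced (cathode) and Li⁺/Li is oxidized (anode), so E°cell = E°(Cr³⁺/Cr) − E°(Li⁺/Li).
E°(Li⁺/Li) = E°(cathode) − E°cell = −0.75 − (+2.28) = −3.03 V.

−3.03 V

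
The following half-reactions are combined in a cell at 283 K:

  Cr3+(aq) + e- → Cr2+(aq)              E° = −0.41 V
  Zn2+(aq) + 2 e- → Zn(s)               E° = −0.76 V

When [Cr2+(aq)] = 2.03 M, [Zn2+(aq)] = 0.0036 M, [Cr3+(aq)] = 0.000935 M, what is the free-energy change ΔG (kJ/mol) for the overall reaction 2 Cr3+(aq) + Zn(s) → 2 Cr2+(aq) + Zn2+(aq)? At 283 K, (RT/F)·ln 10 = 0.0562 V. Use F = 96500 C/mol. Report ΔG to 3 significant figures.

The standard cell potential is −0.41 − (−0.76) = +0.35 V, with n = 2 electrons in the balanced equation.
The reaction quotient is ([Cr2+(aq)]^2·[Zn2+(aq)]) / [Cr3+(aq)]^2 = 1.7×10^4; by Nernst, E = +0.35 − (0.0562/2)(4.230) = +0.2311 V.
ΔG = −nFE = −(2)(96500)(+0.2311) J/mol = −44.6 kJ/mol.

−44.6 kJ/mol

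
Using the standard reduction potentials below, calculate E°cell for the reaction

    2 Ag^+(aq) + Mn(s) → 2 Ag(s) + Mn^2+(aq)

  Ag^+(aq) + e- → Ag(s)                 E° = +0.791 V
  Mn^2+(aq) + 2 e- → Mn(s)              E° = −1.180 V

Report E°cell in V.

In the reaction as written, Ag^+(aq) is reduced (cathode) and Mn^2+(aq) is produced by oxidation at the anode.
E°cell = E°(cathode) − E°(anode) = +0.791 − (−1.180) = +1.971 V.
The positive value indicates the reaction is spontaneous as written.

+1.971 V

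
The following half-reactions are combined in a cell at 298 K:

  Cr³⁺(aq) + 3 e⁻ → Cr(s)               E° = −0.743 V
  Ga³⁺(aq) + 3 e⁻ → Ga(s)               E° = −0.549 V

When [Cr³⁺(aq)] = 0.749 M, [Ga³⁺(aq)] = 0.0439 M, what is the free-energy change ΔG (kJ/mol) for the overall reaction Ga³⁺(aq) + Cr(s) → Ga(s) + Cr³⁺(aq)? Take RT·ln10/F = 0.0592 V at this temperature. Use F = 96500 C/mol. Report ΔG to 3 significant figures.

The standard cell potential is −0.549 − (−0.743) = +0.194 V, with n = 3 electrons in the balanced equation.
Here Q = [Cr³⁺(aq)] / [Ga³⁺(aq)] = 17.1 (log Q = 1.232), giving E = +0.194 − (0.0592/3)·(1.232) = +0.1697 V.
Finally ΔG = −nFE = −(3)(96500 C/mol)(+0.1697 V) = −49.1 kJ/mol.

−49.1 kJ/mol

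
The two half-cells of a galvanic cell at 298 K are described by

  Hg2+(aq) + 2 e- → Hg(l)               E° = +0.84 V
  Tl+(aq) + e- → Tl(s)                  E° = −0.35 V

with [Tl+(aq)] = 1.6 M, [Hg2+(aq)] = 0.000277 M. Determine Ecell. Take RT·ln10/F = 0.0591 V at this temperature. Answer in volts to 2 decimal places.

+1.07 V

Since E°(Hg²⁺/Hg) > E°(Tl⁺/Tl), Hg²⁺/Hg serves as the cathode.
The standard potential is +0.84 − (−0.35) = +1.19 V and the balanced reaction transfers n = 2 electrons.
Balancing gives Hg2+(aq) + 2 Tl(s) → Hg(l) + 2 Tl+(aq); hence Q = [Tl+(aq)]^2 / [Hg2+(aq)] = 9.24×10^3 (log Q = 3.966).
By the Nernst equation, E = +1.19 − (0.0591/2)·(3.966) = +1.07 V.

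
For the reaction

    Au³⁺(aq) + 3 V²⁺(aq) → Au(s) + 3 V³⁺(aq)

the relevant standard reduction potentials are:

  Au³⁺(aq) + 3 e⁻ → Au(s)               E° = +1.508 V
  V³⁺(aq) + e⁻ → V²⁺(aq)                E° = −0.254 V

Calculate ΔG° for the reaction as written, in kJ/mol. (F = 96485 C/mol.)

In the reaction as written Au³⁺(aq) is reduced, so the Au³⁺/Au couple is the cathode and V³⁺/V²⁺ is the anode.
E°cell = +1.508 − (−0.254) = +1.762 V; balancing electrons gives n = 3.
ΔG° = −nFE°cell = −(3)(96485)(+1.762) J/mol = −510 kJ/mol.

−510 kJ/mol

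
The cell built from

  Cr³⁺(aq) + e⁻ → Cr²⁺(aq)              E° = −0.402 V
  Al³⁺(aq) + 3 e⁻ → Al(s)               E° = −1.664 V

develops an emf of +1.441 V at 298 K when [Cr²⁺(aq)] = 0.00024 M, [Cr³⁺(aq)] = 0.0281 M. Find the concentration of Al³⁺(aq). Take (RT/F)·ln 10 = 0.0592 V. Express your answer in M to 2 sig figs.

0.0014 M

Cr³⁺/Cr²⁺ is the cathode (higher E°); E°cell = −0.402 − (−1.664) = +1.262 V with n = 3.
From the Nernst equation, log Q = n(E° − E)/0.0592 = 3·(+1.262 − (+1.441))/0.0592 = −9.071.
Balancing electrons gives 3 Cr³⁺(aq) + Al(s) → 3 Cr²⁺(aq) + Al³⁺(aq); thus Q = ([Cr²⁺(aq)]^3·[Al³⁺(aq)]) / [Cr³⁺(aq)]^3.
Substituting the known concentrations and solving, log [Al³⁺(aq)] = −2.866 and [Al³⁺(aq)] = 0.0014 M.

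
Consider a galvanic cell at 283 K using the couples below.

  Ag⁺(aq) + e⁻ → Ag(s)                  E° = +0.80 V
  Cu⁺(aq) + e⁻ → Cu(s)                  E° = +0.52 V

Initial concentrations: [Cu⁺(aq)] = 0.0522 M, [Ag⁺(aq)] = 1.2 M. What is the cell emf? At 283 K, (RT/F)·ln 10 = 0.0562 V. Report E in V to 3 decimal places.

The Ag⁺/Ag couple has the more positive E°, so it is the cathode; Cu⁺/Cu is the anode.
The standard potential is +0.80 − (+0.52) = +0.28 V and the balanced reaction transfers n = 1 electron.
The balanced reaction is Ag⁺(aq) + Cu(s) → Ag(s) + Cu⁺(aq), so Q = [Cu⁺(aq)] / [Ag⁺(aq)] = 0.0435 and log Q = −1.362.
Applying E = E° − (RT ln10/nF)·log Q gives +0.28 − (0.0562/1)(−1.362) = +0.357 V.

+0.357 V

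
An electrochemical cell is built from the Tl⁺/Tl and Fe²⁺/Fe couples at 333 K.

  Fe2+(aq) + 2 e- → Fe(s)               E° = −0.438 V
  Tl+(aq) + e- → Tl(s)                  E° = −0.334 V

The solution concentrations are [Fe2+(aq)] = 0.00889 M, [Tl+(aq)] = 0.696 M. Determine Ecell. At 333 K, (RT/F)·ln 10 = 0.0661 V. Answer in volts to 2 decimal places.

+0.16 V

Since E°(Tl⁺/Tl) > E°(Fe²⁺/Fe), Tl⁺/Tl serves as the cathode.
The standard potential is −0.334 − (−0.438) = +0.104 V and the balanced reaction transfers n = 2 electrons.
Balancing gives 2 Tl+(aq) + Fe(s) → 2 Tl(s) + Fe2+(aq); hence Q = [Fe2+(aq)] / [Tl+(aq)]^2 = 0.0184 (log Q = −1.736).
E = E° − (0.0661/n)·log Q = +0.104 − (0.0661/2)(−1.736) = +0.16 V.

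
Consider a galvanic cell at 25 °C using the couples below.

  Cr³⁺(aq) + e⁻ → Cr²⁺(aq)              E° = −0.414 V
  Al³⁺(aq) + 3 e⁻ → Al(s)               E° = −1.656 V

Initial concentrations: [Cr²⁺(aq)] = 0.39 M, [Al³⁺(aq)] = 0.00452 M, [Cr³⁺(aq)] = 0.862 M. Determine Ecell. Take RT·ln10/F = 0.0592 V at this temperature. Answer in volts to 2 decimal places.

+1.31 V

The Cr³⁺/Cr²⁺ couple has the more positive E°, so it is the cathode; Al³⁺/Al is the anode.
E°cell = −0.414 − (−1.656) = +1.242 V, with n = 3 electrons transferred.
Balancing gives 3 Cr³⁺(aq) + Al(s) → 3 Cr²⁺(aq) + Al³⁺(aq); hence Q = ([Cr²⁺(aq)]^3·[Al³⁺(aq)]) / [Cr³⁺(aq)]^3 = 0.000419 (log Q = −3.378).
E = E° − (0.0592/n)·log Q = +1.242 − (0.0592/3)(−3.378) = +1.31 V.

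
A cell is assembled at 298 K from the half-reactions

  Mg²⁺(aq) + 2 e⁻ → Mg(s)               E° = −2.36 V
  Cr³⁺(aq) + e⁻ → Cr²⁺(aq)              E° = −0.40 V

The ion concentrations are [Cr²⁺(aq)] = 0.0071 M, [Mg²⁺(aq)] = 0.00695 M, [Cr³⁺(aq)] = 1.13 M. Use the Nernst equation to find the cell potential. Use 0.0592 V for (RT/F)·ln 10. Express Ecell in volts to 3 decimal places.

The Cr³⁺/Cr²⁺ couple has the more positive E°, so it is the cathode; Mg²⁺/Mg is the anode.
The standard potential is −0.40 − (−2.36) = +1.96 V and the balanced reaction transfers n = 2 electrons.
The balanced reaction is 2 Cr³⁺(aq) + Mg(s) → 2 Cr²⁺(aq) + Mg²⁺(aq), so Q = ([Cr²⁺(aq)]^2·[Mg²⁺(aq)]) / [Cr³⁺(aq)]^2 = 2.74×10^−7 and log Q = −6.562.
Applying E = E° − (RT ln10/nF)·log Q gives +1.96 − (0.0592/2)(−6.562) = +2.154 V.

+2.154 V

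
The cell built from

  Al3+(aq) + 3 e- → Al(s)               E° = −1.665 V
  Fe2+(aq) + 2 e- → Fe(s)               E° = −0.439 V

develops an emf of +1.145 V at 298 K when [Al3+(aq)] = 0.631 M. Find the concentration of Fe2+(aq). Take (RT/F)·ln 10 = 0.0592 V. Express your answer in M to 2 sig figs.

0.0013 M

With Fe²⁺/Fe at the cathode and Al³⁺/Al at the anode, E°cell = −0.439 − (−1.665) = +1.226 V (n = 6).
Rearranging E = E° − (0.0592/n)·log Q gives log Q = 6(+1.226 − (+1.145))/0.0592 = 8.209.
The balanced reaction is 3 Fe2+(aq) + 2 Al(s) → 3 Fe(s) + 2 Al3+(aq), so Q = [Al3+(aq)]^2 / [Fe2+(aq)]^3.
Isolating [Fe2+(aq)] in Q = 10^{8.209} yields log [Fe2+(aq)] = −2.870, i.e. 0.0013 M.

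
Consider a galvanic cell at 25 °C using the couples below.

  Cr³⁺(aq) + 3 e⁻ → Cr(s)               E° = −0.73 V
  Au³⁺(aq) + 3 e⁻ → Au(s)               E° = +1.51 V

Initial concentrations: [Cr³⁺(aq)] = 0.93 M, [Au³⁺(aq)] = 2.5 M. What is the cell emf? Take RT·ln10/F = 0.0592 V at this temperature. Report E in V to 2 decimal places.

Au³⁺/Au is reduced (cathode, E° = +1.51 V) and Cr³⁺/Cr is oxidized (anode).
E°cell = E°cat − E°an = +1.51 − (−0.73) = +2.24 V; n = 3.
For the overall reaction Au³⁺(aq) + Cr(s) → Au(s) + Cr³⁺(aq), Q = [Cr³⁺(aq)] / [Au³⁺(aq)] = 0.372, giving log Q = −0.429.
By the Nernst equation, E = +2.24 − (0.0592/3)·(−0.429) = +2.25 V.

+2.25 V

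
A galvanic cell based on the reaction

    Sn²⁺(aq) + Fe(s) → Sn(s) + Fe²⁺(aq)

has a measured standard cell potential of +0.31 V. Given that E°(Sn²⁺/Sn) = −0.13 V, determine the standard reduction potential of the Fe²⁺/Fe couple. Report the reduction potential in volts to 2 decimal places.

In the reaction as written the Sn²⁺/Sn couple is reduced (cathode) and Fe²⁺/Fe is oxidized (anode), so E°cell = E°(Sn²⁺/Sn) − E°(Fe²⁺/Fe).
E°(Fe²⁺/Fe) = E°(cathode) − E°cell = −0.13 − (+0.31) = −0.44 V.

−0.44 V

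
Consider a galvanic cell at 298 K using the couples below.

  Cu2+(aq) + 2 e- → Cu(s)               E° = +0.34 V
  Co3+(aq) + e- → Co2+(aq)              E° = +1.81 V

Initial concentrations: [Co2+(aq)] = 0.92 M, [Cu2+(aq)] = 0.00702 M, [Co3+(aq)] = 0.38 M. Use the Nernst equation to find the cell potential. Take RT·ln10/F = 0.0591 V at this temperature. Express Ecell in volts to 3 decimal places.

+1.511 V

Since E°(Co³⁺/Co²⁺) > E°(Cu²⁺/Cu), Co³⁺/Co²⁺ serves as the cathode.
The standard potential is +1.81 − (+0.34) = +1.47 V and the balanced reaction transfers n = 2 electrons.
For the overall reaction 2 Co3+(aq) + Cu(s) → 2 Co2+(aq) + Cu2+(aq), Q = ([Co2+(aq)]^2·[Cu2+(aq)]) / [Co3+(aq)]^2 = 0.0411, giving log Q = −1.386.
Applying E = E° − (RT ln10/nF)·log Q gives +1.47 − (0.0591/2)(−1.386) = +1.511 V.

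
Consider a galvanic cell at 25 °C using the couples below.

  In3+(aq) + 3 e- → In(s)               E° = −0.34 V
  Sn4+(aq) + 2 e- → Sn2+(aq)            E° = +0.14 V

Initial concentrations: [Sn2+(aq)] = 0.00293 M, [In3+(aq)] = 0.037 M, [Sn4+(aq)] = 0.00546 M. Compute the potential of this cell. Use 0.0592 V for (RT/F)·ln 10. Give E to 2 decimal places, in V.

Sn⁴⁺/Sn²⁺ is reduced (cathode, E° = +0.14 V) and In³⁺/In is oxidized (anode).
E°cell = E°cat − E°an = +0.14 − (−0.34) = +0.48 V; n = 6.
Balancing gives 3 Sn4+(aq) + 2 In(s) → 3 Sn2+(aq) + 2 In3+(aq); hence Q = ([Sn2+(aq)]^3·[In3+(aq)]^2) / [Sn4+(aq)]^3 = 0.000212 (log Q = −3.675).
Applying E = E° − (RT ln10/nF)·log Q gives +0.48 − (0.0592/6)(−3.675) = +0.52 V.

+0.52 V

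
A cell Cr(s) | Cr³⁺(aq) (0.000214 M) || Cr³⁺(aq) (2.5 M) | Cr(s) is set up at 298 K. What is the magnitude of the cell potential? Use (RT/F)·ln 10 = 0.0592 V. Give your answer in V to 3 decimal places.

0.080 V

For a concentration cell E°cell = 0, since both electrodes use the same couple.
The compartment with the higher Cr³⁺(aq) concentration (2.5 M) acts as the cathode; ions are reduced there and produced at the dilute (0.000214 M) anode.
With n = 3, Ecell = −(0.0592/3)·log([dilute]/[conc]) = −(0.0592/3)·log(0.000214/2.5) = +0.080 V.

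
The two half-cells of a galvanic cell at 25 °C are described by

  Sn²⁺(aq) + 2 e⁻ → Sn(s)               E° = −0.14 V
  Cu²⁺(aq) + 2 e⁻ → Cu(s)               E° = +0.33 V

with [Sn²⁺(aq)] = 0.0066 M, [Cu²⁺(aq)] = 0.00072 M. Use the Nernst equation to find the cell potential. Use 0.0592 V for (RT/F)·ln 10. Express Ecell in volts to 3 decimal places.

Cu²⁺/Cu is reduced (cathode, E° = +0.33 V) and Sn²⁺/Sn is oxidized (anode).
The standard potential is +0.33 − (−0.14) = +0.47 V and the balanced reaction transfers n = 2 electrons.
The balanced reaction is Cu²⁺(aq) + Sn(s) → Cu(s) + Sn²⁺(aq), so Q = [Sn²⁺(aq)] / [Cu²⁺(aq)] = 9.17 and log Q = 0.962.
Applying E = E° − (RT ln10/nF)·log Q gives +0.47 − (0.0592/2)(0.962) = +0.442 V.

+0.442 V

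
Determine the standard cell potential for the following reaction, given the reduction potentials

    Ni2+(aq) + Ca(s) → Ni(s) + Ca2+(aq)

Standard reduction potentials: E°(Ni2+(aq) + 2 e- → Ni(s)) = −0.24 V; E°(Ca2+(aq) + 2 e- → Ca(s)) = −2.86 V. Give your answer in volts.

+2.62 V

Ni2+(aq) gains electrons, so the Ni²⁺/Ni couple is the cathode; the Ca²⁺/Ca couple is the anode.
E°cell = E°(cathode) − E°(anode) = −0.24 − (−2.86) = +2.62 V.
The positive value indicates the reaction is spontaneous as written.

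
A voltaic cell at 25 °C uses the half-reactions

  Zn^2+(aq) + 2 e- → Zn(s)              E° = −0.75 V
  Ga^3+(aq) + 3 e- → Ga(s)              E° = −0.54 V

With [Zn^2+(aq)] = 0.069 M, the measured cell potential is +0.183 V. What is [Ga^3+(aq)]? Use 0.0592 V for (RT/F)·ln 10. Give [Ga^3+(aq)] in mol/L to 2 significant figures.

0.00078 M

Ga³⁺/Ga is the cathode (higher E°); E°cell = −0.54 − (−0.75) = +0.21 V with n = 6.
From the Nernst equation, log Q = n(E° − E)/0.0592 = 6·(+0.21 − (+0.183))/0.0592 = 2.736.
The balanced reaction is 2 Ga^3+(aq) + 3 Zn(s) → 2 Ga(s) + 3 Zn^2+(aq), so Q = [Zn^2+(aq)]^3 / [Ga^3+(aq)]^2.
Solving for the unknown gives log [Ga^3+(aq)] = −3.110, so [Ga^3+(aq)] ≈ 0.00078 M.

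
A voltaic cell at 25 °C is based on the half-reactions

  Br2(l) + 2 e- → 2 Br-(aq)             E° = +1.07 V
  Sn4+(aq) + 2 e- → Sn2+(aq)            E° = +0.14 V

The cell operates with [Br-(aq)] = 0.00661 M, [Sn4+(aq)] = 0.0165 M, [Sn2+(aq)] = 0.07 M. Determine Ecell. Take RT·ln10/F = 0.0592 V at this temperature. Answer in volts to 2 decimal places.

The Br₂/Br⁻ couple has the more positive E°, so it is the cathode; Sn⁴⁺/Sn²⁺ is the anode.
E°cell = E°cat − E°an = +1.07 − (+0.14) = +0.93 V; n = 2.
Balancing gives Br2(l) + Sn2+(aq) → 2 Br-(aq) + Sn4+(aq); hence Q = ([Br-(aq)]^2·[Sn4+(aq)]) / [Sn2+(aq)] = 1.03×10^−5 (log Q = −4.987).
By the Nernst equation, E = +0.93 − (0.0592/2)·(−4.987) = +1.08 V.

+1.08 V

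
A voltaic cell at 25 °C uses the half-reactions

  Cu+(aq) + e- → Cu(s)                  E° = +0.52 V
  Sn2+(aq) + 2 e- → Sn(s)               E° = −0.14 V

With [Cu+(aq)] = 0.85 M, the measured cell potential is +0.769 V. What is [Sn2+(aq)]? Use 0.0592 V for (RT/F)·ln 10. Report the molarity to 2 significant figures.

0.00015 M

Cu⁺/Cu is the cathode (higher E°); E°cell = +0.52 − (−0.14) = +0.66 V with n = 2.
Rearranging E = E° − (0.0592/n)·log Q gives log Q = 2(+0.66 − (+0.769))/0.0592 = −3.682.
The balanced reaction is 2 Cu+(aq) + Sn(s) → 2 Cu(s) + Sn2+(aq), so Q = [Sn2+(aq)] / [Cu+(aq)]^2.
Isolating [Sn2+(aq)] in Q = 10^{−3.682} yields log [Sn2+(aq)] = −3.823, i.e. 0.00015 M.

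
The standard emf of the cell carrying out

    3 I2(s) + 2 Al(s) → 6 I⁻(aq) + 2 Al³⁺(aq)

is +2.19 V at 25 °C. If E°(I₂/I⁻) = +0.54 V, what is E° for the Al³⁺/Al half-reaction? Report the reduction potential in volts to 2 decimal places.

In the reaction as written the I₂/I⁻ couple is reduced (cathode) and Al³⁺/Al is oxidized (anode), so E°cell = E°(I₂/I⁻) − E°(Al³⁺/Al).
E°(Al³⁺/Al) = E°(cathode) − E°cell = +0.54 − (+2.19) = −1.65 V.

−1.65 V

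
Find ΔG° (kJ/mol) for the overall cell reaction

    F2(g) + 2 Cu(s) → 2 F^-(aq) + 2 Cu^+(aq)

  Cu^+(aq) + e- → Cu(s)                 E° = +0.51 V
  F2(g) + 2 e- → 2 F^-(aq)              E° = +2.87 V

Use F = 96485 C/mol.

In the reaction as written F2(g) is reduced, so the F₂/F⁻ couple is the cathode and Cu⁺/Cu is the anode.
E°cell = +2.87 − (+0.51) = +2.36 V; balancing electrons gives n = 2.
ΔG° = −nFE°cell = −(2)(96485)(+2.36) J/mol = −455 kJ/mol.

−455 kJ/mol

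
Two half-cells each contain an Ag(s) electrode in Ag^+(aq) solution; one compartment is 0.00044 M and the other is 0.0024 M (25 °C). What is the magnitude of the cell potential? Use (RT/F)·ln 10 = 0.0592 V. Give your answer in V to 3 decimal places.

For a concentration cell E°cell = 0, since both electrodes use the same couple.
The compartment with the higher Ag^+(aq) concentration (0.0024 M) acts as the cathode; ions are reduced there and produced at the dilute (0.00044 M) anode.
With n = 1, Ecell = −(0.0592/1)·log([dilute]/[conc]) = −(0.0592/1)·log(0.00044/0.0024) = +0.044 V.

0.044 V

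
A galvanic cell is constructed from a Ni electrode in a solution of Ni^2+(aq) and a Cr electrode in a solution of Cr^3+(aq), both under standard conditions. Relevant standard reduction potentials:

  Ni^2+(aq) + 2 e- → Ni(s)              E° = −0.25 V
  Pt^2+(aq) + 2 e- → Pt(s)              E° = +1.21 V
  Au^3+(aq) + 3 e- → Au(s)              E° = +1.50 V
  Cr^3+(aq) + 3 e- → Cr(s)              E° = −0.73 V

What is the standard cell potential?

Of the two couples in this cell, the one with the more positive reduction potential is reduced at the cathode: here that is Ni²⁺/Ni (−0.25 V); Cr³⁺/Cr (−0.73 V) is the anode.
E°cell = E°(cathode) − E°(anode) = −0.25 − (−0.73) = +0.48 V.

+0.48 V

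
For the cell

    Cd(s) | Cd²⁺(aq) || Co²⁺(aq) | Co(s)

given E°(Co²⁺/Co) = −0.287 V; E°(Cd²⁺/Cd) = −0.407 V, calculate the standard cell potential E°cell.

By convention the left-hand electrode in cell notation is the anode (oxidation) and the right-hand electrode is the cathode (reduction).
E°cell = E°(right) − E°(left) = −0.287 − (−0.407) = +0.120 V.

+0.120 V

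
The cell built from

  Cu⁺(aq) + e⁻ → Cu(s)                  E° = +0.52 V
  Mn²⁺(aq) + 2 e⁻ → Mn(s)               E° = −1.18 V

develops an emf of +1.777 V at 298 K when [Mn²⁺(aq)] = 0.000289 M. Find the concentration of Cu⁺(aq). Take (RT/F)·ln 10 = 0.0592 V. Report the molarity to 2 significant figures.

0.34 M

Cu⁺/Cu is the cathode (higher E°); E°cell = +0.52 − (−1.18) = +1.70 V with n = 2.
Since E = E° − (0.0592/n)·log Q, log Q = n(E° − E)/0.0592 = −2.601.
The balanced reaction is 2 Cu⁺(aq) + Mn(s) → 2 Cu(s) + Mn²⁺(aq), so Q = [Mn²⁺(aq)] / [Cu⁺(aq)]^2.
Isolating [Cu⁺(aq)] in Q = 10^{−2.601} yields log [Cu⁺(aq)] = −0.469, i.e. 0.34 M.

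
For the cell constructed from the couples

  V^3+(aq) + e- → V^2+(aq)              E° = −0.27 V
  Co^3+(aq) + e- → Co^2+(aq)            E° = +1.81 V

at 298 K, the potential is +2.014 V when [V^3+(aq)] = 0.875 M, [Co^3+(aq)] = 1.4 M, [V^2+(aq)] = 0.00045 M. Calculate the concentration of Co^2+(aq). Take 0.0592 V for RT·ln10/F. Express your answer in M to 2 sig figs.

The Co³⁺/Co²⁺ couple has the larger reduction potential, so it is the cathode: E°cell = +1.81 − (−0.27) = +2.08 V and n = 1.
Since E = E° − (0.0592/n)·log Q, log Q = n(E° − E)/0.0592 = 1.115.
Balancing electrons gives Co^3+(aq) + V^2+(aq) → Co^2+(aq) + V^3+(aq); thus Q = ([Co^2+(aq)]·[V^3+(aq)]) / ([Co^3+(aq)]·[V^2+(aq)]).
Substituting the known concentrations and solving, log [Co^2+(aq)] = −2.028 and [Co^2+(aq)] = 0.0094 M.

0.0094 M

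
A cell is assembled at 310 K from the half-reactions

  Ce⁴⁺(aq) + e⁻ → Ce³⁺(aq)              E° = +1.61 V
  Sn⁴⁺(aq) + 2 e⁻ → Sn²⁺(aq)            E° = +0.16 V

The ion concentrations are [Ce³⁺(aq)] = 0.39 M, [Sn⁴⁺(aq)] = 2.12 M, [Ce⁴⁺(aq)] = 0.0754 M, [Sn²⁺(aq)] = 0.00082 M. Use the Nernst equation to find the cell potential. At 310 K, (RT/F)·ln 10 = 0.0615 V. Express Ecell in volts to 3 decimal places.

The Ce⁴⁺/Ce³⁺ couple has the more positive E°, so it is the cathode; Sn⁴⁺/Sn²⁺ is the anode.
The standard potential is +1.61 − (+0.16) = +1.45 V and the balanced reaction transfers n = 2 electrons.
The balanced reaction is 2 Ce⁴⁺(aq) + Sn²⁺(aq) → 2 Ce³⁺(aq) + Sn⁴⁺(aq), so Q = ([Ce³⁺(aq)]^2·[Sn⁴⁺(aq)]) / ([Ce⁴⁺(aq)]^2·[Sn²⁺(aq)]) = 6.92×10^4 and log Q = 4.840.
By the Nernst equation, E = +1.45 − (0.0615/2)·(4.840) = +1.301 V.

+1.301 V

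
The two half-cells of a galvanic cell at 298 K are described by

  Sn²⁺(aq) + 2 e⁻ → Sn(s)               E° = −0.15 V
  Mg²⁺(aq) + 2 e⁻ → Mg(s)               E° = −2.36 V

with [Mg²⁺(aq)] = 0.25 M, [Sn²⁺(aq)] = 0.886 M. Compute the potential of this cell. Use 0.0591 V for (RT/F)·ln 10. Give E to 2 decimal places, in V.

Sn²⁺/Sn is reduced (cathode, E° = −0.15 V) and Mg²⁺/Mg is oxidized (anode).
The standard potential is −0.15 − (−2.36) = +2.21 V and the balanced reaction transfers n = 2 electrons.
For the overall reaction Sn²⁺(aq) + Mg(s) → Sn(s) + Mg²⁺(aq), Q = [Mg²⁺(aq)] / [Sn²⁺(aq)] = 0.282, giving log Q = −0.549.
Applying E = E° − (RT ln10/nF)·log Q gives +2.21 − (0.0591/2)(−0.549) = +2.23 V.

+2.23 V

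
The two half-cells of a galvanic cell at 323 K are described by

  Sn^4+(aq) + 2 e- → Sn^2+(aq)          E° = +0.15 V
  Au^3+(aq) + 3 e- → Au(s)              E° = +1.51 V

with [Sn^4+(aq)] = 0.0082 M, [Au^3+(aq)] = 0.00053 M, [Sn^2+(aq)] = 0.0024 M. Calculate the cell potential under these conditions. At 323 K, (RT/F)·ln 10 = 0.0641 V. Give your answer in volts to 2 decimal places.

Au³⁺/Au is reduced (cathode, E° = +1.51 V) and Sn⁴⁺/Sn²⁺ is oxidized (anode).
E°cell = +1.51 − (+0.15) = +1.36 V, with n = 6 electrons transferred.
Balancing gives 2 Au^3+(aq) + 3 Sn^2+(aq) → 2 Au(s) + 3 Sn^4+(aq); hence Q = [Sn^4+(aq)]^3 / ([Au^3+(aq)]^2·[Sn^2+(aq)]^3) = 1.42×10^8 (log Q = 8.152).
By the Nernst equation, E = +1.36 − (0.0641/6)·(8.152) = +1.27 V.

+1.27 V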